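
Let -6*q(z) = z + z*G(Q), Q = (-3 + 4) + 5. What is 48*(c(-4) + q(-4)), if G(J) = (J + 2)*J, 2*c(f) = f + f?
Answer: 1376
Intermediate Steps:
c(f) = f (c(f) = (f + f)/2 = (2*f)/2 = f)
Q = 6 (Q = 1 + 5 = 6)
G(J) = J*(2 + J) (G(J) = (2 + J)*J = J*(2 + J))
q(z) = -49*z/6 (q(z) = -(z + z*(6*(2 + 6)))/6 = -(z + z*(6*8))/6 = -(z + z*48)/6 = -(z + 48*z)/6 = -49*z/6)
48*(c(-4) + q(-4)) = 48*(-4 - 49/6*(-4)) = 48*(-4 + 98/3) = 48*(86/3) = 1376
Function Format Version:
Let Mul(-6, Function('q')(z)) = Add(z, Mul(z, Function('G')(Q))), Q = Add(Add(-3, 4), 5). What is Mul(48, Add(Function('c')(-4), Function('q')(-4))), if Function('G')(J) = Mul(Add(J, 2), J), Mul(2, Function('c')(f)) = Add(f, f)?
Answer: 1376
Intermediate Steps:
Function('c')(f) = f (Function('c')(f) = Mul(Rational(1, 2), Add(f, f)) = Mul(Rational(1, 2), Mul(2, f)) = f)
Q = 6 (Q = Add(1, 5) = 6)
Function('G')(J) = Mul(J, Add(2, J)) (Function('G')(J) = Mul(Add(2, J), J) = Mul(J, Add(2, J)))
Function('q')(z) = Mul(Rational(-49, 6), z) (Function('q')(z) = Mul(Rational(-1, 6), Add(z, Mul(z, Mul(6, Add(2, 6))))) = Mul(Rational(-1, 6), Add(z, Mul(z, Mul(6, 8)))) = Mul(Rational(-1, 6), Add(z, Mul(z, 48))) = Mul(Rational(-1, 6), Add(z, Mul(48, z))) = Mul(Rational(-1, 6), Mul(49, z)) = Mul(Rational(-49, 6), z))
Mul(48, Add(Function('c')(-4), Function('q')(-4))) = Mul(48, Add(-4, Mul(Rational(-49, 6), -4))) = Mul(48, Add(-4, Rational(98, 3))) = Mul(48, Rational(86, 3)) = 1376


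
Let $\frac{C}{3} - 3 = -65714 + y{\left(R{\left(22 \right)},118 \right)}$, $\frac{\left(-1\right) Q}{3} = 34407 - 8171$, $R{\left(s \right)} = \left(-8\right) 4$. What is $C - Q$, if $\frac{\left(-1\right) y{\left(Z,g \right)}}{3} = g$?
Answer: $-119487$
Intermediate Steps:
$R{\left(s \right)} = -32$
$y{\left(Z,g \right)} = - 3 g$
$Q = -78708$ ($Q = - 3 \left(34407 - 8171\right) = \left(-3\right) 26236 = -78708$)
$C = -198195$ ($C = 9 + 3 \left(-65714 - 354\right) = 9 + 3 \left(-66068\right) = 9 - 198204 = -198195$)
$C - Q = -198195 - -78708 = -198195 + 78708 = -119487$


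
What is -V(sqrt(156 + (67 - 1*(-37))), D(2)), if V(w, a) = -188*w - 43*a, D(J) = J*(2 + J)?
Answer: 344 + 376*sqrt(65) ≈ 3375.4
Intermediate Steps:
-V(sqrt(156 + (67 - 1*(-37))), D(2)) = -(-188*sqrt(156 + (67 - 1*(-37))) - 86*(2 + 2)) = -(-188*sqrt(156 + (67 + 37)) - 86*4) = -(-188*sqrt(156 + 104) - 43*8) = -(-376*sqrt(65) - 344) = -(-344 - 376*sqrt(65)) = 344 + 376*sqrt(65)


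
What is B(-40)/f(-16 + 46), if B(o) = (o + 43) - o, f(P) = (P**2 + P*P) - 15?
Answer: 43/1785 ≈ 0.024090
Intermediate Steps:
f(P) = -15 + 2*P**2 (f(P) = (P**2 + P**2) - 15 = 2*P**2 - 15 = -15 + 2*P**2)
B(o) = 43 (B(o) = (43 + o) - o = 43)
B(-40)/f(-16 + 46) = 43/(-15 + 2*(-16 + 46)**2) = 43/(-15 + 2*30**2) = 43/(-15 + 2*900) = 43/(-15 + 1800) = 43/1785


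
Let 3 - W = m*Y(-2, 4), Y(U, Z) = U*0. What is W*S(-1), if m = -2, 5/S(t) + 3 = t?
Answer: -15/4 ≈ -3.7500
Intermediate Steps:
Y(U, Z) = 0
S(t) = 5/(-3 + t)
W = 3 (W = 3 - (-2)*0 = 3 - 1*0 = 3 + 0 = 3)
W*S(-1) = 3*(5/(-3 - 1)) = 3*(5/(-4)) = 3*(5*(-¼)) = 3*(-5/4) = -15/4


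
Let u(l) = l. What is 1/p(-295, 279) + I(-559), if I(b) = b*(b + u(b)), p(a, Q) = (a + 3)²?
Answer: 53286759969/85264 ≈ 6.2496e+5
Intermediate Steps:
p(a, Q) = (3 + a)²
I(b) = 2*b² (I(b) = b*(b + b) = b*(2*b) = 2*b²)
1/p(-295, 279) + I(-559) = 1/((3 - 295)²) + 2*(-559)² = 1/((-292)²) + 2*312481 = 1/85264 + 624962 = 53286759969/85264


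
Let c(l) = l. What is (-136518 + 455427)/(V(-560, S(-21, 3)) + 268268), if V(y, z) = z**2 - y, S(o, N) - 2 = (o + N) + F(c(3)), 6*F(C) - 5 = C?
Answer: 2870181/2421388 ≈ 1.1853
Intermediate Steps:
F(C) = 5/6 + C/6
S(o, N) = 10/3 + N + o (S(o, N) = 2 + ((o + N) + (5/6 + (1/6)*3)) = 2 + ((N + o) + (5/6 + 1/2)) = 2 + ((N + o) + 4/3) = 2 + (4/3 + N + o) = 10/3 + N + o)
(-136518 + 455427)/(V(-560, S(-21, 3)) + 268268) = (-136518 + 455427)/(((10/3 + 3 - 21)**2 - 1*(-560)) + 268268) = 318909/(((-44/3)**2 + 560) + 268268) = 318909/((1936/9 + 560) + 268268) = 318909/(6976/9 + 268268) = 318909/(2421388/9) = 318909*(9/2421388) = 2870181/2421388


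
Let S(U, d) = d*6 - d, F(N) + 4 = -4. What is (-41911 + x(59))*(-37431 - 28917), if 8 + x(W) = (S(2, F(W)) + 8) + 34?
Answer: 2781109116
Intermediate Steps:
F(N) = -8 (F(N) = -4 - 4 = -8)
S(U, d) = 5*d (S(U, d) = 6*d - d = 5*d)
x(W) = -6 (x(W) = -8 + ((5*(-8) + 8) + 34) = -8 + ((-40 + 8) + 34) = -8 + (-32 + 34) = -8 + 2 = -6)
(-41911 + x(59))*(-37431 - 28917) = (-41911 - 6)*(-37431 - 28917) = -41917*(-66348) = 2781109116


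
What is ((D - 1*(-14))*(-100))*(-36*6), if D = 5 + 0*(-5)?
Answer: 410400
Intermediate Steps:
D = 5 (D = 5 + 0 = 5)
((D - 1*(-14))*(-100))*(-36*6) = ((5 - 1*(-14))*(-100))*(-36*6) = ((5 + 14)*(-100))*(-216) = (19*(-100))*(-216) = -1900*(-216) = 410400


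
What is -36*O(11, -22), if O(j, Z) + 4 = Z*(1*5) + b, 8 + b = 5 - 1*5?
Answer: 4392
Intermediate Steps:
b = -8 (b = -8 + (5 - 1*5) = -8 + (5 - 5) = -8 + 0 = -8)
O(j, Z) = -12 + 5*Z (O(j, Z) = -4 + (Z*(1*5) - 8) = -4 + (Z*5 - 8) = -4 + (5*Z - 8) = -4 + (-8 + 5*Z) = -12 + 5*Z)
-36*O(11, -22) = -36*(-12 + 5*(-22)) = -36*(-12 - 110) = -36*(-122) = 4392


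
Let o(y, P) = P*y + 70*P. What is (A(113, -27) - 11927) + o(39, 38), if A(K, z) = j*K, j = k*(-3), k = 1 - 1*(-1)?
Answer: -8463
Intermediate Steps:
k = 2 (k = 1 + 1 = 2)
o(y, P) = 70*P + P*y
j = -6 (j = 2*(-3) = -6)
A(K, z) = -6*K
(A(113, -27) - 11927) + o(39, 38) = (-6*113 - 11927) + 38*(70 + 39) = (-678 - 11927) + 38*109 = -12605 + 4142 = -8463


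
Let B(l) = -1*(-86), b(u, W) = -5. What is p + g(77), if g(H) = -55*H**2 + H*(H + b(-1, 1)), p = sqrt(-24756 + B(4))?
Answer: -320551 + I*sqrt(24670) ≈ -3.2055e+5 + 157.07*I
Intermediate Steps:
B(l) = 86
p = I*sqrt(24670) (p = sqrt(-24756 + 86) = sqrt(-24670) = I*sqrt(24670) ≈ 157.07*I)
g(H) = -55*H**2 + H*(-5 + H) (g(H) = -55*H**2 + H*(H - 5) = -55*H**2 + H*(-5 + H))
p + g(77) = I*sqrt(24670) - 1*77*(5 + 54*77) = I*sqrt(24670) - 1*77*(5 + 4158) = I*sqrt(24670) - 1*77*4163 = I*sqrt(24670) - 320551 = -320551 + I*sqrt(24670)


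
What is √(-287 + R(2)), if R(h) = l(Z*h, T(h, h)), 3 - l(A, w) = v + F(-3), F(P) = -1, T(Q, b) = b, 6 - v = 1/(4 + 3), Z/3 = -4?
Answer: I*√14154/7 ≈ 16.996*I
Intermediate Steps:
Z = -12 (Z = 3*(-4) = -12)
v = 41/7 (v = 6 - 1/(4 + 3) = 6 - 1/7 = 6 - 1*⅐ = 6 - ⅐ = 41/7 ≈ 5.8571)
l(A, w) = -13/7 (l(A, w) = 3 - (41/7 - 1) = 3 - 1*34/7 = 3 - 34/7 = -13/7)
R(h) = -13/7
√(-287 + R(2)) = √(-287 - 13/7) = √(-2022/7) = I*√14154/7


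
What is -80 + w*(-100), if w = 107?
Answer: -10780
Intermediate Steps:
-80 + w*(-100) = -80 + 107*(-100) = -80 - 10700 = -10780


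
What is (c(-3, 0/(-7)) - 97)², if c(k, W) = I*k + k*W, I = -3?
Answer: 7744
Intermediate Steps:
c(k, W) = -3*k + W*k (c(k, W) = -3*k + k*W = -3*k + W*k)
(c(-3, 0/(-7)) - 97)² = (-3*(-3 + 0/(-7)) - 97)² = (-3*(-3 + 0*(-⅐)) - 97)² = (-3*(-3 + 0) - 97)² = (-3*(-3) - 97)² = (9 - 97)² = (-88)² = 7744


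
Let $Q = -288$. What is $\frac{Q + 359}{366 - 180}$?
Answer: $\frac{71}{186} \approx 0.38172$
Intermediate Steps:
$\frac{Q + 359}{366 - 180} = \frac{-288 + 359}{366 - 180} = \frac{71}{186}$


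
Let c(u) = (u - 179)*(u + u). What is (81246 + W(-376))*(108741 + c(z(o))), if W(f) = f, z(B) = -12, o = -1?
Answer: 9164592750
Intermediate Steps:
c(u) = 2*u*(-179 + u) (c(u) = (-179 + u)*(2*u) = 2*u*(-179 + u))
(81246 + W(-376))*(108741 + c(z(o))) = (81246 - 376)*(108741 + 2*(-12)*(-179 - 12)) = 80870*(108741 + 2*(-12)*(-191)) = 80870*(108741 + 4584) = 80870*113325 = 9164592750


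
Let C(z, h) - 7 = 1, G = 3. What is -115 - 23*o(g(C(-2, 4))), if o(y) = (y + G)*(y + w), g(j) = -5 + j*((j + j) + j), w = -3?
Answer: -804195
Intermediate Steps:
C(z, h) = 8 (C(z, h) = 7 + 1 = 8)
g(j) = -5 + 3*j² (g(j) = -5 + j*(2*j + j) = -5 + j*(3*j) = -5 + 3*j²)
o(y) = (-3 + y)*(3 + y) (o(y) = (y + 3)*(y - 3) = (3 + y)*(-3 + y) = (-3 + y)*(3 + y))
-115 - 23*o(g(C(-2, 4))) = -115 - 23*(-9 + (-5 + 3*8²)²) = -115 - 23*(-9 + (-5 + 3*64)²) = -115 - 23*(-9 + (-5 + 192)²) = -115 - 23*(-9 + 187²) = -115 - 23*(-9 + 34969) = -115 - 23*34960 = -115 - 804080 = -804195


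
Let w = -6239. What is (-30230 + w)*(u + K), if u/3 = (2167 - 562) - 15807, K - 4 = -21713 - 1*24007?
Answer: 3221015018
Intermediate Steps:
K = -45716 (K = 4 + (-21713 - 1*24007) = 4 + (-21713 - 24007) = 4 - 45720 = -45716)
u = -42606 (u = 3*((2167 - 562) - 15807) = 3*(1605 - 15807) = 3*(-14202) = -42606)
(-30230 + w)*(u + K) = (-30230 - 6239)*(-42606 - 45716) = -36469*(-88322) = 3221015018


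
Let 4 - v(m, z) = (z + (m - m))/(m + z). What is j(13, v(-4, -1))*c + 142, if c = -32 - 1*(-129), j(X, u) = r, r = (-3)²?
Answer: 1015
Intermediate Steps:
r = 9
v(m, z) = 4 - z/(m + z) (v(m, z) = 4 - (z + (m - m))/(m + z) = 4 - (z + 0)/(m + z) = 4 - z/(m + z))
j(X, u) = 9
c = 97 (c = -32 + 129 = 97)
j(13, v(-4, -1))*c + 142 = 9*97 + 142 = 873 + 142 = 1015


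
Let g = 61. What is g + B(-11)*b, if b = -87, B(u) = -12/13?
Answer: 1837/13 ≈ 141.31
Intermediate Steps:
B(u) = -12/13 (B(u) = -12*1/13 = -12/13)
g + B(-11)*b = 61 - 12/13*(-87) = 61 + 1044/13 = 1837/13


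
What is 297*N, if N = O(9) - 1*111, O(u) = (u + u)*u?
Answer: 15147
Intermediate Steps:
O(u) = 2*u**2 (O(u) = (2*u)*u = 2*u**2)
N = 51 (N = 2*9**2 - 1*111 = 2*81 - 111 = 162 - 111 = 51)
297*N = 297*51 = 15147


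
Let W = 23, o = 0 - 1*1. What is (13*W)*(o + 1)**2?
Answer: 0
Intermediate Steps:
o = -1 (o = 0 - 1 = -1)
(13*W)*(o + 1)**2 = (13*23)*(-1 + 1)**2 = 299*0**2 = 299*0 = 0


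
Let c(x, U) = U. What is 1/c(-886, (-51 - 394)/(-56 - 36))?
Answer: 92/445 ≈ 0.20674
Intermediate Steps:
1/c(-886, (-51 - 394)/(-56 - 36)) = 1/((-51 - 394)/(-56 - 36)) = 1/(-445/(-92)) = 1/(-445*(-1/92)) = 1/(445/92) = 92/445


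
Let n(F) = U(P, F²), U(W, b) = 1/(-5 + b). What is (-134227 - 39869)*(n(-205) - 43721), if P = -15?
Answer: 79960395980556/10505 ≈ 7.6117e+9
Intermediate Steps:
n(F) = 1/(-5 + F²)
(-134227 - 39869)*(n(-205) - 43721) = (-134227 - 39869)*(1/(-5 + (-205)²) - 43721) = -174096*(1/(-5 + 42025) - 43721) = -174096*(1/42020 - 43721) = -174096*(-1837156419/42020) = 79960395980556/10505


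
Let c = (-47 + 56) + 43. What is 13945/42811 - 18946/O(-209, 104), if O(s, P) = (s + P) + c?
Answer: 811836291/2268983 ≈ 357.80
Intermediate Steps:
c = 52 (c = 9 + 43 = 52)
O(s, P) = 52 + P + s (O(s, P) = (s + P) + 52 = (P + s) + 52 = 52 + P + s)
13945/42811 - 18946/O(-209, 104) = 13945/42811 - 18946/(52 + 104 - 209) = 13945*(1/42811) - 18946/(-53) = 13945/42811 - 18946*(-1/53) = 13945/42811 + 18946/53 = 811836291/2268983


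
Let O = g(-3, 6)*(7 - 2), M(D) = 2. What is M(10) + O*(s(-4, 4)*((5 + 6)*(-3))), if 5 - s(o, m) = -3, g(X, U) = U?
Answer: -7918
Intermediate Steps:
s(o, m) = 8 (s(o, m) = 5 - 1*(-3) = 5 + 3 = 8)
O = 30 (O = 6*(7 - 2) = 6*5 = 30)
M(10) + O*(s(-4, 4)*((5 + 6)*(-3))) = 2 + 30*(8*((5 + 6)*(-3))) = 2 + 30*(8*(11*(-3))) = 2 + 30*(8*(-33)) = 2 + 30*(-264) = 2 - 7920 = -7918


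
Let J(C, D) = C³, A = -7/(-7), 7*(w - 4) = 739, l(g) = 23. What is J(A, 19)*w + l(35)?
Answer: 928/7 ≈ 132.57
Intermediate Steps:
w = 767/7 (w = 4 + (⅐)*739 = 4 + 739/7 = 767/7 ≈ 109.57)
A = 1 (A = -7*(-⅐) = 1)
J(A, 19)*w + l(35) = 1³*(767/7) + 23 = 1*(767/7) + 23 = 767/7 + 23 = 928/7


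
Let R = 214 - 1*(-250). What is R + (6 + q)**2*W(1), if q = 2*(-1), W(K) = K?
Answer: 480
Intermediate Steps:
q = -2
R = 464 (R = 214 + 250 = 464)
R + (6 + q)**2*W(1) = 464 + (6 - 2)**2*1 = 464 + 4**2*1 = 464 + 16*1 = 464 + 16 = 480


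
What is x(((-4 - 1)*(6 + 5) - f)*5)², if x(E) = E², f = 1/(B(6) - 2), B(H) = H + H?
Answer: 92173567201/16 ≈ 5.7608e+9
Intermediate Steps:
B(H) = 2*H
f = ⅒ (f = 1/(2*6 - 2) = 1/(12 - 2) = 1/10 = ⅒ ≈ 0.10000)
x(((-4 - 1)*(6 + 5) - f)*5)² = ((((-4 - 1)*(6 + 5) - 1*⅒)*5)²)² = (((-5*11 - ⅒)*5)²)² = (((-55 - ⅒)*5)²)² = ((-551/10*5)²)² = ((-551/2)²)² = (303601/4)² = 92173567201/16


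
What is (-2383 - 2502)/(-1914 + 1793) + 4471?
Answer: 545876/121 ≈ 4511.4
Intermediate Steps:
(-2383 - 2502)/(-1914 + 1793) + 4471 = -4885/(-121) + 4471 = -4885*(-1/121) + 4471 = 4885/121 + 4471 = 545876/121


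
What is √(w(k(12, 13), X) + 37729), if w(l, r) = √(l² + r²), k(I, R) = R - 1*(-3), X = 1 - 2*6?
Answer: √(37729 + √377) ≈ 194.29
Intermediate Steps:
X = -11 (X = 1 - 12 = -11)
k(I, R) = 3 + R (k(I, R) = R + 3 = 3 + R)
√(w(k(12, 13), X) + 37729) = √(√((3 + 13)² + (-11)²) + 37729) = √(√(16² + 121) + 37729) = √(√(256 + 121) + 37729) = √(√377 + 37729) = √(37729 + √377)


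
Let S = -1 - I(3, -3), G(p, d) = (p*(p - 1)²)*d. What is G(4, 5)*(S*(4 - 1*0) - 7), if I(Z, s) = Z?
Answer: -4140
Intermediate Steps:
G(p, d) = d*p*(-1 + p)² (G(p, d) = (p*(-1 + p)²)*d = d*p*(-1 + p)²)
S = -4 (S = -1 - 1*3 = -1 - 3 = -4)
G(4, 5)*(S*(4 - 1*0) - 7) = (5*4*(-1 + 4)²)*(-4*(4 - 1*0) - 7) = (5*4*3²)*(-4*(4 + 0) - 7) = (5*4*9)*(-4*4 - 7) = 180*(-16 - 7) = 180*(-23) = -4140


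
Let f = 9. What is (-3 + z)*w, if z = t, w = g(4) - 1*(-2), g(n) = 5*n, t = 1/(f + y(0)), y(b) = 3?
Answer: -385/6 ≈ -64.167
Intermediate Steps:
t = 1/12 (t = 1/(9 + 3) = 1/12 ≈ 0.083333)
w = 22 (w = 5*4 - 1*(-2) = 20 + 2 = 22)
z = 1/12 ≈ 0.083333
(-3 + z)*w = (-3 + 1/12)*22 = -35/12*22 = -385/6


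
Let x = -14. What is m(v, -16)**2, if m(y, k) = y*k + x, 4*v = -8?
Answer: 324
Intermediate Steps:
v = -2 (v = (1/4)*(-8) = -2)
m(y, k) = -14 + k*y (m(y, k) = y*k - 14 = k*y - 14 = -14 + k*y)
m(v, -16)**2 = (-14 - 16*(-2))**2 = (-14 + 32)**2 = 18**2 = 324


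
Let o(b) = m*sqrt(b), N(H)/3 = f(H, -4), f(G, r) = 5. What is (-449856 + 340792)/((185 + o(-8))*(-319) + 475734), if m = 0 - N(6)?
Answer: -45449041016/173837894761 + 1043742480*I*sqrt(2)/173837894761 ≈ -0.26145 + 0.0084911*I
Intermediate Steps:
N(H) = 15 (N(H) = 3*5 = 15)
m = -15 (m = 0 - 1*15 = 0 - 15 = -15)
o(b) = -15*sqrt(b)
(-449856 + 340792)/((185 + o(-8))*(-319) + 475734) = (-449856 + 340792)/((185 - 30*I*sqrt(2))*(-319) + 475734) = -109064/((185 - 30*I*sqrt(2))*(-319) + 475734) = -109064/((-59015 + 9570*I*sqrt(2)) + 475734) = -109064/(416719 + 9570*I*sqrt(2))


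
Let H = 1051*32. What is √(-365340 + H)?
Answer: 2*I*√82927 ≈ 575.94*I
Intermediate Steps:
H = 33632
√(-365340 + H) = √(-365340 + 33632) = √(-331708) = 2*I*√82927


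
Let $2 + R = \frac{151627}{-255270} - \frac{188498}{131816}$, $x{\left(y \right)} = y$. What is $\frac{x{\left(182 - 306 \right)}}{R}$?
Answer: $\frac{1043108779920}{33850522433} \approx 30.815$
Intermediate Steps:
$R = - \frac{33850522433}{8412167580}$ ($R = -2 + \left(\frac{151627}{-255270} - \frac{188498}{131816}\right) = -2 + \left(151627 \left(- \frac{1}{255270}\right) - \frac{94249}{65908}\right) = -2 - \frac{17026187273}{8412167580} = - \frac{33850522433}{8412167580} \approx -4.024$)
$\frac{x{\left(182 - 306 \right)}}{R} = \frac{182 - 306}{- \frac{33850522433}{8412167580}} = \left(-124\right) \left(- \frac{8412167580}{33850522433}\right) = \frac{1043108779920}{33850522433}$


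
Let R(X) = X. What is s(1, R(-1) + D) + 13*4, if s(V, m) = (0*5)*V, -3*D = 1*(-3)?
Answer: 52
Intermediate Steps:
D = 1 (D = -(-3)/3 = -⅓*(-3) = 1)
s(V, m) = 0 (s(V, m) = 0*V = 0)
s(1, R(-1) + D) + 13*4 = 0 + 13*4 = 0 + 52 = 52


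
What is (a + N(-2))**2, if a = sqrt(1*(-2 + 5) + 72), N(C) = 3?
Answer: 84 + 30*sqrt(3) ≈ 135.96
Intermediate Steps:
a = 5*sqrt(3) (a = sqrt(1*3 + 72) = sqrt(3 + 72) = sqrt(75) = 5*sqrt(3) ≈ 8.6602)
(a + N(-2))**2 = (5*sqrt(3) + 3)**2 = (3 + 5*sqrt(3))**2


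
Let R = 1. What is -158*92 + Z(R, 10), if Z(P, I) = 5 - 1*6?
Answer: -14537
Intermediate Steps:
Z(P, I) = -1 (Z(P, I) = 5 - 6 = -1)
-158*92 + Z(R, 10) = -158*92 - 1 = -14536 - 1 = -14537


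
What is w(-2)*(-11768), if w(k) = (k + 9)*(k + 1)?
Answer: 82376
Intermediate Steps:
w(k) = (1 + k)*(9 + k) (w(k) = (9 + k)*(1 + k) = (1 + k)*(9 + k))
w(-2)*(-11768) = (9 + (-2)² + 10*(-2))*(-11768) = (9 + 4 - 20)*(-11768) = -7*(-11768) = 82376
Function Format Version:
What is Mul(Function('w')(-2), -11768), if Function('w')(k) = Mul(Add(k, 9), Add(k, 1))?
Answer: 82376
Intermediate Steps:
Function('w')(k) = Mul(Add(1, k), Add(9, k)) (Function('w')(k) = Mul(Add(9, k), Add(1, k)) = Mul(Add(1, k), Add(9, k)))
Mul(Function('w')(-2), -11768) = Mul(Add(9, Pow(-2, 2), Mul(10, -2)), -11768) = Mul(Add(9, 4, -20), -11768) = Mul(-7, -11768) = 82376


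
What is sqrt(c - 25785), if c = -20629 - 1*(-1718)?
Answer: 2*I*sqrt(11174) ≈ 211.41*I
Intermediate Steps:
c = -18911 (c = -20629 + 1718 = -18911)
sqrt(c - 25785) = sqrt(-18911 - 25785) = sqrt(-44696) = 2*I*sqrt(11174)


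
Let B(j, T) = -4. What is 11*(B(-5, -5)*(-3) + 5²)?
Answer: 407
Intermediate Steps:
11*(B(-5, -5)*(-3) + 5²) = 11*(-4*(-3) + 5²) = 11*(12 + 25) = 11*37 = 407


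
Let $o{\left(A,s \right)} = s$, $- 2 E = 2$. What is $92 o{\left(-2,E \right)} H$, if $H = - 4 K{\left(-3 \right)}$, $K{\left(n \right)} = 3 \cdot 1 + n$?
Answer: $0$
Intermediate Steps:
$E = -1$ ($E = \left(- \frac{1}{2}\right) 2 = -1$)
$K{\left(n \right)} = 3 + n$
$H = 0$ ($H = - 4 \left(3 - 3\right) = \left(-4\right) 0 = 0$)
$92 o{\left(-2,E \right)} H = 92 \left(-1\right) 0 = \left(-92\right) 0 = 0$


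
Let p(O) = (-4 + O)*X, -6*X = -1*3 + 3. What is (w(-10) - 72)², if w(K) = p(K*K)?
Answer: 5184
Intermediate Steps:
X = 0 (X = -(-1*3 + 3)/6 = -(-3 + 3)/6 = -⅙*0 = 0)
p(O) = 0 (p(O) = (-4 + O)*0 = 0)
w(K) = 0
(w(-10) - 72)² = (0 - 72)² = (-72)² = 5184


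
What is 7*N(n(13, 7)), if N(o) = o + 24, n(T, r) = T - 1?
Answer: 252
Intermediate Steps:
n(T, r) = -1 + T
N(o) = 24 + o
7*N(n(13, 7)) = 7*(24 + (-1 + 13)) = 7*(24 + 12) = 7*36 = 252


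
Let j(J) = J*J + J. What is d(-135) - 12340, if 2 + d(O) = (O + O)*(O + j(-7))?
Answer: 12768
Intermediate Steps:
j(J) = J + J**2 (j(J) = J**2 + J = J + J**2)
d(O) = -2 + 2*O*(42 + O) (d(O) = -2 + (O + O)*(O - 7*(1 - 7)) = -2 + (2*O)*(O - 7*(-6)) = -2 + (2*O)*(O + 42) = -2 + (2*O)*(42 + O) = -2 + 2*O*(42 + O))
d(-135) - 12340 = (-2 + 2*(-135)**2 + 84*(-135)) - 12340 = (-2 + 2*18225 - 11340) - 12340 = (-2 + 36450 - 11340) - 12340 = 25108 - 12340 = 12768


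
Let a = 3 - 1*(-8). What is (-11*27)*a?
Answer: -3267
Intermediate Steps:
a = 11 (a = 3 + 8 = 11)
(-11*27)*a = -11*27*11 = -297*11 = -3267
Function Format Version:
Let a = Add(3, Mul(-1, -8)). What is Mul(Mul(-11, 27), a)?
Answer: -3267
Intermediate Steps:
a = 11 (a = Add(3, 8) = 11)
Mul(Mul(-11, 27), a) = Mul(Mul(-11, 27), 11) = Mul(-297, 11) = -3267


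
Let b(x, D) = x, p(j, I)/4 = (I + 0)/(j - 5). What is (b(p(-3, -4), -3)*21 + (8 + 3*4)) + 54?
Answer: 116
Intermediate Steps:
p(j, I) = 4*I/(-5 + j) (p(j, I) = 4*((I + 0)/(j - 5)) = 4*(I/(-5 + j)) = 4*I/(-5 + j))
(b(p(-3, -4), -3)*21 + (8 + 3*4)) + 54 = ((4*(-4)/(-5 - 3))*21 + (8 + 3*4)) + 54 = ((4*(-4)/(-8))*21 + (8 + 12)) + 54 = ((4*(-4)*(-⅛))*21 + 20) + 54 = (2*21 + 20) + 54 = (42 + 20) + 54 = 62 + 54 = 116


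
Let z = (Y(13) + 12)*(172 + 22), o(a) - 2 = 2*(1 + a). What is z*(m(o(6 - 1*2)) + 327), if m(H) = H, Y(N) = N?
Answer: 1644150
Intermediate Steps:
o(a) = 4 + 2*a (o(a) = 2 + 2*(1 + a) = 2 + (2 + 2*a) = 4 + 2*a)
z = 4850 (z = (13 + 12)*(172 + 22) = 25*194 = 4850)
z*(m(o(6 - 1*2)) + 327) = 4850*((4 + 2*(6 - 1*2)) + 327) = 4850*((4 + 2*(6 - 2)) + 327) = 4850*((4 + 2*4) + 327) = 4850*((4 + 8) + 327) = 4850*(12 + 327) = 4850*339 = 1644150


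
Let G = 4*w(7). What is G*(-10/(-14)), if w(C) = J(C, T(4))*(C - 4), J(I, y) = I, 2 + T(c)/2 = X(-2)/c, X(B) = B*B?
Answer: 60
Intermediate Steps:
X(B) = B²
T(c) = -4 + 8/c (T(c) = -4 + 2*((-2)²/c) = -4 + 2*(4/c) = -4 + 8/c)
w(C) = C*(-4 + C) (w(C) = C*(C - 4) = C*(-4 + C))
G = 84 (G = 4*(7*(-4 + 7)) = 4*(7*3) = 4*21 = 84)
G*(-10/(-14)) = 84*(-10/(-14)) = 84*(-10*(-1/14)) = 84*(5/7) = 60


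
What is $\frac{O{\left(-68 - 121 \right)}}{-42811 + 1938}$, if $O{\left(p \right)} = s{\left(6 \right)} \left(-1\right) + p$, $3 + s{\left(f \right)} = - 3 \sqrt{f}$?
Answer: $\frac{186}{40873} - \frac{3 \sqrt{6}}{40873} \approx 0.0043709$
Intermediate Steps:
$s{\left(f \right)} = -3 - 3 \sqrt{f}$
$O{\left(p \right)} = 3 + p + 3 \sqrt{6}$ ($O{\left(p \right)} = \left(-3 - 3 \sqrt{6}\right) \left(-1\right) + p = \left(3 + 3 \sqrt{6}\right) + p = 3 + p + 3 \sqrt{6}$)
$\frac{O{\left(-68 - 121 \right)}}{-42811 + 1938} = \frac{3 - 189 + 3 \sqrt{6}}{-42811 + 1938} = \frac{3 - 189 + 3 \sqrt{6}}{-40873} = \left(3 - 189 + 3 \sqrt{6}\right) \left(- \frac{1}{40873}\right) = \left(-186 + 3 \sqrt{6}\right) \left(- \frac{1}{40873}\right) = \frac{186}{40873} - \frac{3 \sqrt{6}}{40873}$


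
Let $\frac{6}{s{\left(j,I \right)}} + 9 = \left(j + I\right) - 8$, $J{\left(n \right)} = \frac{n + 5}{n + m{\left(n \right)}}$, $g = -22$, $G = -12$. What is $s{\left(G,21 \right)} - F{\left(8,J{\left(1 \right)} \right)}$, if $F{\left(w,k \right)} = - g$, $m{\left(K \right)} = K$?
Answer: $- \frac{91}{4} \approx -22.75$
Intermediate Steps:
$J{\left(n \right)} = \frac{5 + n}{2 n}$ ($J{\left(n \right)} = \frac{n + 5}{n + n} = \frac{5 + n}{2 n}$)
$F{\left(w,k \right)} = 22$ ($F{\left(w,k \right)} = \left(-1\right) \left(-22\right) = 22$)
$s{\left(j,I \right)} = \frac{6}{-17 + I + j}$ ($s{\left(j,I \right)} = \frac{6}{-9 - \left(8 - I - j\right)} = \frac{6}{-9 + \left(-8 + I + j\right)} = \frac{6}{-17 + I + j}$)
$s{\left(G,21 \right)} - F{\left(8,J{\left(1 \right)} \right)} = \frac{6}{-17 + 21 - 12} - 22 = \frac{6}{-8} - 22 = 6 \left(- \frac{1}{8}\right) - 22 = - \frac{3}{4} - 22 = - \frac{91}{4}$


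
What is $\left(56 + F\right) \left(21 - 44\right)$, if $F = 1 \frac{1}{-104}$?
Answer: $- \frac{133929}{104} \approx -1287.8$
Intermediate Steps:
$F = - \frac{1}{104}$ ($F = 1 \left(- \frac{1}{104}\right) = - \frac{1}{104} \approx -0.0096154$)
$\left(56 + F\right) \left(21 - 44\right) = \left(56 - \frac{1}{104}\right) \left(21 - 44\right) = \frac{5823}{104} \left(-23\right) = - \frac{133929}{104}$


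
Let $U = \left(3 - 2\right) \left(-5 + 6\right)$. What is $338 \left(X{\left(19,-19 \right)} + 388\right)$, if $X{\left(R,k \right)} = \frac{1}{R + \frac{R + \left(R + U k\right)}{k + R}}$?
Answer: $131144$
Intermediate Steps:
$U = 1$ ($U = 1 \cdot 1 = 1$)
$X{\left(R,k \right)} = \frac{1}{R + \frac{k + 2 R}{R + k}}$ ($X{\left(R,k \right)} = \frac{1}{R + \frac{R + \left(R + 1 k\right)}{k + R}} = \frac{1}{R + \frac{R + \left(R + k\right)}{R + k}} = \frac{1}{R + \frac{k + 2 R}{R + k}}$)
$338 \left(X{\left(19,-19 \right)} + 388\right) = 338 \left(\frac{19 - 19}{-19 + 19^{2} + 2 \cdot 19 + 19 \left(-19\right)} + 388\right) = 338 \left(\frac{1}{-19 + 361 + 38 - 361} \cdot 0 + 388\right) = 338 \left(\frac{1}{19} \cdot 0 + 388\right) = 338 \left(0 + 388\right) = 338 \cdot 388 = 131144$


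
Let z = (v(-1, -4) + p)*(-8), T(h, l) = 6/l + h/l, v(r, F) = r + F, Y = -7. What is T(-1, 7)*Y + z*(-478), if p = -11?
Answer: -61189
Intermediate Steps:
v(r, F) = F + r
z = 128 (z = ((-4 - 1) - 11)*(-8) = (-5 - 11)*(-8) = -16*(-8) = 128)
T(-1, 7)*Y + z*(-478) = ((6 - 1)/7)*(-7) + 128*(-478) = ((⅐)*5)*(-7) - 61184 = (5/7)*(-7) - 61184 = -5 - 61184 = -61189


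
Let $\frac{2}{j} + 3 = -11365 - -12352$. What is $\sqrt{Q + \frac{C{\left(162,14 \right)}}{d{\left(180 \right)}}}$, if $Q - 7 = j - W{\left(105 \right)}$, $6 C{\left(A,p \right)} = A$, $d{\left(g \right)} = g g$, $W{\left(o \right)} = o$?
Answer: $\frac{i \sqrt{65893273}}{820} \approx 9.8994 i$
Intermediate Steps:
$d{\left(g \right)} = g^{2}$
$C{\left(A,p \right)} = \frac{A}{6}$
$j = \frac{1}{492}$ ($j = \frac{2}{-3 - -987} = \frac{2}{-3 + \left(-11365 + 12352\right)} = \frac{2}{-3 + 987} = \frac{2}{984} = 2 \cdot \frac{1}{984} = \frac{1}{492} \approx 0.0020325$)
$Q = - \frac{48215}{492}$ ($Q = 7 + \left(\frac{1}{492} - 105\right) = 7 - \frac{51659}{492} = - \frac{48215}{492} \approx -97.998$)
$\sqrt{Q + \frac{C{\left(162,14 \right)}}{d{\left(180 \right)}}} = \sqrt{- \frac{48215}{492} + \frac{\frac{1}{6} \cdot 162}{180^{2}}} = \sqrt{- \frac{48215}{492} + \frac{27}{32400}} = \sqrt{- \frac{48215}{492} + 27 \cdot \frac{1}{32400}} = \sqrt{- \frac{48215}{492} + \frac{1}{1200}} = \sqrt{- \frac{1607153}{16400}} = \frac{i \sqrt{65893273}}{820}$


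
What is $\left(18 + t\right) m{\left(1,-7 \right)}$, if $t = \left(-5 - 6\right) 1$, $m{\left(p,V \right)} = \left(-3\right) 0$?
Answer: $0$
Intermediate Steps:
$m{\left(p,V \right)} = 0$
$t = -11$ ($t = \left(-11\right) 1 = -11$)
$\left(18 + t\right) m{\left(1,-7 \right)} = \left(18 - 11\right) 0 = 7 \cdot 0 = 0$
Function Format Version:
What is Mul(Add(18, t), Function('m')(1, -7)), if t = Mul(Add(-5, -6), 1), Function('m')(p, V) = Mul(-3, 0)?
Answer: 0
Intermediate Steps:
Function('m')(p, V) = 0
t = -11 (t = Mul(-11, 1) = -11)
Mul(Add(18, t), Function('m')(1, -7)) = Mul(Add(18, -11), 0) = Mul(7, 0) = 0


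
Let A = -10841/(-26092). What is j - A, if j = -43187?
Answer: -1126846045/26092 ≈ -43187.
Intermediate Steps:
A = 10841/26092 (A = -10841*(-1/26092) = 10841/26092 ≈ 0.41549)
j - A = -43187 - 1*10841/26092 = -43187 - 10841/26092 = -1126846045/26092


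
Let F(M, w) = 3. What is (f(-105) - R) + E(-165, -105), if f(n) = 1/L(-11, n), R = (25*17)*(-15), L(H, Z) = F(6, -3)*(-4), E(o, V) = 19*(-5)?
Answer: 75359/12 ≈ 6279.9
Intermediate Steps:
E(o, V) = -95
L(H, Z) = -12 (L(H, Z) = 3*(-4) = -12)
R = -6375 (R = 425*(-15) = -6375)
f(n) = -1/12 (f(n) = 1/(-12) = -1/12)
(f(-105) - R) + E(-165, -105) = (-1/12 - 1*(-6375)) - 95 = (-1/12 + 6375) - 95 = 76499/12 - 95 = 75359/12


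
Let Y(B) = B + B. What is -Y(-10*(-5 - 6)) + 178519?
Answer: 178299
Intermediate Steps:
Y(B) = 2*B
-Y(-10*(-5 - 6)) + 178519 = -2*(-10*(-5 - 6)) + 178519 = -2*(-10*(-11)) + 178519 = -2*110 + 178519 = -1*220 + 178519 = -220 + 178519 = 178299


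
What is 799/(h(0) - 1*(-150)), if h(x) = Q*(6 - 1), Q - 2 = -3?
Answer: 799/145 ≈ 5.5103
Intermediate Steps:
Q = -1 (Q = 2 - 3 = -1)
h(x) = -5 (h(x) = -(6 - 1) = -1*5 = -5)
799/(h(0) - 1*(-150)) = 799/(-5 - 1*(-150)) = 799/(-5 + 150) = 799/145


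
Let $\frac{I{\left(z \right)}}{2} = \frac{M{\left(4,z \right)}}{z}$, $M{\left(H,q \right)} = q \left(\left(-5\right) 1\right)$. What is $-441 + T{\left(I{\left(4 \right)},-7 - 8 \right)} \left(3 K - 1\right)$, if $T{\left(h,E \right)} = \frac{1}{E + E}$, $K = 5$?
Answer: $- \frac{6622}{15} \approx -441.47$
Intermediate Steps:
$M{\left(H,q \right)} = - 5 q$ ($M{\left(H,q \right)} = q \left(-5\right) = - 5 q$)
$I{\left(z \right)} = -10$ ($I{\left(z \right)} = 2 \frac{\left(-5\right) z}{z} = 2 \left(-5\right) = -10$)
$T{\left(h,E \right)} = \frac{1}{2 E}$
$-441 + T{\left(I{\left(4 \right)},-7 - 8 \right)} \left(3 K - 1\right) = -441 + \frac{1}{2 \left(-7 - 8\right)} \left(3 \cdot 5 - 1\right) = -441 + \frac{1}{2 \left(-15\right)} \left(15 - 1\right) = -441 + \frac{1}{2} \left(- \frac{1}{15}\right) 14 = -441 - \frac{7}{15} = - \frac{6622}{15}$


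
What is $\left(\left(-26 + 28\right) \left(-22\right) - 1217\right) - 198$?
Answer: $-1459$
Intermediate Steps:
$\left(\left(-26 + 28\right) \left(-22\right) - 1217\right) - 198 = \left(2 \left(-22\right) - 1217\right) - 198 = \left(-44 - 1217\right) - 198 = -1261 - 198 = -1459$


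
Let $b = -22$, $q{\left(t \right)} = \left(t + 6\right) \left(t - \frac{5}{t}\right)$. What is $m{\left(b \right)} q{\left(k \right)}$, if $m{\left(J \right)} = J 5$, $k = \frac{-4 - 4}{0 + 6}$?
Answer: $- \frac{11165}{9} \approx -1240.6$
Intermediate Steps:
$k = - \frac{4}{3}$ ($k = - \frac{8}{6} = \left(-8\right) \frac{1}{6} = - \frac{4}{3} \approx -1.3333$)
$q{\left(t \right)} = \left(6 + t\right) \left(t - \frac{5}{t}\right)$
$m{\left(J \right)} = 5 J$
$m{\left(b \right)} q{\left(k \right)} = 5 \left(-22\right) \left(-5 + \left(- \frac{4}{3}\right)^{2} - \frac{30}{- \frac{4}{3}} + 6 \left(- \frac{4}{3}\right)\right) = - 110 \left(-5 + \frac{16}{9} - - \frac{45}{2} - 8\right) = - 110 \left(-5 + \frac{16}{9} + \frac{45}{2} - 8\right) = \left(-110\right) \frac{203}{18} = - \frac{11165}{9}$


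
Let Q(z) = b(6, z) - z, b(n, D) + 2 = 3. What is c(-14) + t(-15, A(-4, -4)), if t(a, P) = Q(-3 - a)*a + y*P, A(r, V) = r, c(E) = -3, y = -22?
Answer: 250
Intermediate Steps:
b(n, D) = 1 (b(n, D) = -2 + 3 = 1)
Q(z) = 1 - z
t(a, P) = -22*P + a*(4 + a) (t(a, P) = (1 - (-3 - a))*a - 22*P = (1 + (3 + a))*a - 22*P = (4 + a)*a - 22*P = a*(4 + a) - 22*P = -22*P + a*(4 + a))
c(-14) + t(-15, A(-4, -4)) = -3 + (-22*(-4) - 15*(4 - 15)) = -3 + (88 - 15*(-11)) = -3 + (88 + 165) = -3 + 253 = 250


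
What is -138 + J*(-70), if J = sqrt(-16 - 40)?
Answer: -138 - 140*I*sqrt(14) ≈ -138.0 - 523.83*I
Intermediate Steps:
J = 2*I*sqrt(14) (J = sqrt(-56) = 2*I*sqrt(14) ≈ 7.4833*I)
-138 + J*(-70) = -138 + (2*I*sqrt(14))*(-70) = -138 - 140*I*sqrt(14)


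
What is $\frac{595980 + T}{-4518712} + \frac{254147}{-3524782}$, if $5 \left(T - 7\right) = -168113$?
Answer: $- \frac{3913286266531}{19909343400980} \approx -0.19656$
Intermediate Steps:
$T = - \frac{168078}{5}$ ($T = 7 + \frac{1}{5} \left(-168113\right) = 7 - \frac{168113}{5} = - \frac{168078}{5} \approx -33616.0$)
$\frac{595980 + T}{-4518712} + \frac{254147}{-3524782} = \frac{595980 - \frac{168078}{5}}{-4518712} + \frac{254147}{-3524782} = \frac{2811822}{5} \left(- \frac{1}{4518712}\right) + 254147 \left(- \frac{1}{3524782}\right) = - \frac{1405911}{11296780} - \frac{254147}{3524782} = - \frac{3913286266531}{19909343400980}$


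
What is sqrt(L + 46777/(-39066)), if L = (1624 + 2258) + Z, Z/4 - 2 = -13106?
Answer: 7*I*sqrt(1511675629314)/39066 ≈ 220.31*I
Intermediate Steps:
Z = -52416 (Z = 8 + 4*(-13106) = 8 - 52424 = -52416)
L = -48534 (L = (1624 + 2258) - 52416 = 3882 - 52416 = -48534)
sqrt(L + 46777/(-39066)) = sqrt(-48534 + 46777/(-39066)) = sqrt(-48534 + 46777*(-1/39066)) = sqrt(-48534 - 46777/39066) = sqrt(-1896076021/39066) = 7*I*sqrt(1511675629314)/39066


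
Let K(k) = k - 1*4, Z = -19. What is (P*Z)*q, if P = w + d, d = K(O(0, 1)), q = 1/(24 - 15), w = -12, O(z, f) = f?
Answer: 95/3 ≈ 31.667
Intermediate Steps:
K(k) = -4 + k (K(k) = k - 4 = -4 + k)
q = 1/9 ≈ 0.11111
d = -3 (d = -4 + 1 = -3)
P = -15 (P = -12 - 3 = -15)
(P*Z)*q = -15*(-19)*(1/9) = 285*(1/9) = 95/3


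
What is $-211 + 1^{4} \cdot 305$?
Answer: $94$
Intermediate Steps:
$-211 + 1^{4} \cdot 305 = -211 + 1 \cdot 305 = -211 + 305 = 94$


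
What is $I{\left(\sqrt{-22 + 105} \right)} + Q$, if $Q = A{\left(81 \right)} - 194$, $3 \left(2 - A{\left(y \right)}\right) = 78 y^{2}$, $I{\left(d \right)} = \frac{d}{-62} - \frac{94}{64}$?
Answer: $- \frac{5464943}{32} - \frac{\sqrt{83}}{62} \approx -1.7078 \cdot 10^{5}$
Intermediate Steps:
$I{\left(d \right)} = - \frac{47}{32} - \frac{d}{62}$ ($I{\left(d \right)} = d \left(- \frac{1}{62}\right) - \frac{47}{32} = - \frac{d}{62} - \frac{47}{32} = - \frac{47}{32} - \frac{d}{62}$)
$A{\left(y \right)} = 2 - 26 y^{2}$ ($A{\left(y \right)} = 2 - \frac{78 y^{2}}{3} = 2 - 26 y^{2}$)
$Q = -170778$ ($Q = \left(2 - 26 \cdot 81^{2}\right) - 194 = \left(2 - 170586\right) - 194 = -170584 - 194 = -170778$)
$I{\left(\sqrt{-22 + 105} \right)} + Q = \left(- \frac{47}{32} - \frac{\sqrt{-22 + 105}}{62}\right) - 170778 = \left(- \frac{47}{32} - \frac{\sqrt{83}}{62}\right) - 170778 = - \frac{5464943}{32} - \frac{\sqrt{83}}{62}$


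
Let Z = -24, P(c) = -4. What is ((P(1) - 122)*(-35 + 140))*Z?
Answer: 317520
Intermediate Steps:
((P(1) - 122)*(-35 + 140))*Z = ((-4 - 122)*(-35 + 140))*(-24) = -126*105*(-24) = -13230*(-24) = 317520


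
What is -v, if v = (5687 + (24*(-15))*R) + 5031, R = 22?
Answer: -2798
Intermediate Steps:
v = 2798 (v = (5687 + (24*(-15))*22) + 5031 = (5687 - 360*22) + 5031 = (5687 - 7920) + 5031 = -2233 + 5031 = 2798)
-v = -1*2798 = -2798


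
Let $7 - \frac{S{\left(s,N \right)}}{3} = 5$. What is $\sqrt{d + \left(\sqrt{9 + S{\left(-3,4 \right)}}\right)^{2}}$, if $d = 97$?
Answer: $4 \sqrt{7} \approx 10.583$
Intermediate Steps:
$S{\left(s,N \right)} = 6$ ($S{\left(s,N \right)} = 21 - 15 = 6$)
$\sqrt{d + \left(\sqrt{9 + S{\left(-3,4 \right)}}\right)^{2}} = \sqrt{97 + \left(\sqrt{9 + 6}\right)^{2}} = \sqrt{97 + \left(\sqrt{15}\right)^{2}} = \sqrt{97 + 15} = \sqrt{112} = 4 \sqrt{7}$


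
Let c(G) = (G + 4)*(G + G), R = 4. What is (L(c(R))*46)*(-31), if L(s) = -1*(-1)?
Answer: -1426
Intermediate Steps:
c(G) = 2*G*(4 + G) (c(G) = (4 + G)*(2*G) = 2*G*(4 + G))
L(s) = 1
(L(c(R))*46)*(-31) = (1*46)*(-31) = 46*(-31) = -1426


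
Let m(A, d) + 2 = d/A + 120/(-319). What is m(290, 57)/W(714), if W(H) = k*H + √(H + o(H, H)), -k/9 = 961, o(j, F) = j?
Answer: 60136497/170380814103280 + 409*√357/3577997096168880 ≈ 3.5296e-7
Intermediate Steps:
m(A, d) = -758/319 + d/A (m(A, d) = -2 + (d/A + 120/(-319)) = -2 + (d/A + 120*(-1/319)) = -2 + (d/A - 120/319) = -2 + (-120/319 + d/A) = -758/319 + d/A)
k = -8649 (k = -9*961 = -8649)
W(H) = -8649*H + √2*√H (W(H) = -8649*H + √(H + H) = -8649*H + √(2*H) = -8649*H + √2*√H)
m(290, 57)/W(714) = (-758/319 + 57/290)/(-8649*714 + √2*√714) = (-758/319 + 57*(1/290))/(-6175386 + 2*√357) = (-758/319 + 57/290)/(-6175386 + 2*√357) = -6953/(3190*(-6175386 + 2*√357))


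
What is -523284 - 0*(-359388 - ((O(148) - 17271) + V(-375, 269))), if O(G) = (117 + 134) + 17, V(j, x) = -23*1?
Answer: -523284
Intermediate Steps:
V(j, x) = -23
O(G) = 268 (O(G) = 251 + 17 = 268)
-523284 - 0*(-359388 - ((O(148) - 17271) + V(-375, 269))) = -523284 - 0*(-359388 - ((268 - 17271) - 23)) = -523284 - 0*(-359388 - (-17003 - 23)) = -523284 - 0*(-359388 - 1*(-17026)) = -523284 - 0*(-359388 + 17026) = -523284 - 0*(-342362) = -523284 - 1*0 = -523284 + 0 = -523284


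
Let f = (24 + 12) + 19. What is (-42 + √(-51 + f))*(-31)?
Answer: 1240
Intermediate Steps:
f = 55 (f = 36 + 19 = 55)
(-42 + √(-51 + f))*(-31) = (-42 + √(-51 + 55))*(-31) = (-42 + √4)*(-31) = (-42 + 2)*(-31) = -40*(-31) = 1240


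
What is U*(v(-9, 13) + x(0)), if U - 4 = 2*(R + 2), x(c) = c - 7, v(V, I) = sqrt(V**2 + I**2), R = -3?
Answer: -14 + 10*sqrt(10) ≈ 17.623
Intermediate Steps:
v(V, I) = sqrt(I**2 + V**2)
x(c) = -7 + c
U = 2 (U = 4 + 2*(-3 + 2) = 4 + 2*(-1) = 4 - 2 = 2)
U*(v(-9, 13) + x(0)) = 2*(sqrt(13**2 + (-9)**2) + (-7 + 0)) = 2*(sqrt(169 + 81) - 7) = 2*(sqrt(250) - 7) = 2*(5*sqrt(10) - 7) = 2*(-7 + 5*sqrt(10)) = -14 + 10*sqrt(10)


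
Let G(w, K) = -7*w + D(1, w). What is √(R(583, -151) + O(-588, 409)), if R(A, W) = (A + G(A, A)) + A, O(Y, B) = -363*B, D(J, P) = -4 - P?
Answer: I*√151969 ≈ 389.83*I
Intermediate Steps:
G(w, K) = -4 - 8*w (G(w, K) = -7*w + (-4 - w) = -4 - 8*w)
R(A, W) = -4 - 6*A (R(A, W) = (A + (-4 - 8*A)) + A = (-4 - 7*A) + A = -4 - 6*A)
√(R(583, -151) + O(-588, 409)) = √((-4 - 6*583) - 363*409) = √((-4 - 3498) - 148467) = √(-3502 - 148467) = √(-151969) = I*√151969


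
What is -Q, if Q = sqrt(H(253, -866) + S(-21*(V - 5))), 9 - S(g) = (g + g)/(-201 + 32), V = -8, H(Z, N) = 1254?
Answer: -3*sqrt(23777)/13 ≈ -35.584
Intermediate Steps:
S(g) = 9 + 2*g/169 (S(g) = 9 - (g + g)/(-201 + 32) = 9 - 2*g/(-169) = 9 - (-1)*2*g/169 = 9 - (-2)*g/169 = 9 + 2*g/169)
Q = 3*sqrt(23777)/13 (Q = sqrt(1254 + (9 + 2*(-21*(-8 - 5))/169)) = sqrt(1254 + (9 + 2*(-21*(-13))/169)) = sqrt(1254 + (9 + (2/169)*273)) = sqrt(1254 + (9 + 42/13)) = sqrt(1254 + 159/13) = sqrt(16461/13) = 3*sqrt(23777)/13 ≈ 35.584)
-Q = -3*sqrt(23777)/13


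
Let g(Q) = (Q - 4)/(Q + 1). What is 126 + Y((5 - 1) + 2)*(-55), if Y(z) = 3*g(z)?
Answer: 552/7 ≈ 78.857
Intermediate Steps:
g(Q) = (-4 + Q)/(1 + Q)
Y(z) = 3*(-4 + z)/(1 + z) (Y(z) = 3*((-4 + z)/(1 + z)) = 3*(-4 + z)/(1 + z))
126 + Y((5 - 1) + 2)*(-55) = 126 + (3*(-4 + ((5 - 1) + 2))/(1 + ((5 - 1) + 2)))*(-55) = 126 + (3*(-4 + (4 + 2))/(1 + (4 + 2)))*(-55) = 126 + (3*(-4 + 6)/(1 + 6))*(-55) = 126 + (3*2/7)*(-55) = 126 + (3*(⅐)*2)*(-55) = 126 + (6/7)*(-55) = 126 - 330/7 = 552/7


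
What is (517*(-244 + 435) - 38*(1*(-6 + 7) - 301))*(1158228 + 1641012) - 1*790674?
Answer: 308327097606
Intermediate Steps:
(517*(-244 + 435) - 38*(1*(-6 + 7) - 301))*(1158228 + 1641012) - 1*790674 = (517*191 - 38*(1*1 - 301))*2799240 - 790674 = (98747 - 38*(1 - 301))*2799240 - 790674 = (98747 - 38*(-300))*2799240 - 790674 = (98747 + 11400)*2799240 - 790674 = 110147*2799240 - 790674 = 308327888280 - 790674 = 308327097606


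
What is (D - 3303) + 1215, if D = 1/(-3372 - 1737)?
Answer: -10667593/5109 ≈ -2088.0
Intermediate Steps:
D = -1/5109 (D = 1/(-5109) = -1/5109 ≈ -0.00019573)
(D - 3303) + 1215 = (-1/5109 - 3303) + 1215 = -16875028/5109 + 1215 = -10667593/5109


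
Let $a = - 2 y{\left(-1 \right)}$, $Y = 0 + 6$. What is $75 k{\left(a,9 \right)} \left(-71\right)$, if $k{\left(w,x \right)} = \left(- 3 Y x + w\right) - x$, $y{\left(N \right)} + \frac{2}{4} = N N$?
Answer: $915900$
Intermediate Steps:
$y{\left(N \right)} = - \frac{1}{2} + N^{2}$ ($y{\left(N \right)} = - \frac{1}{2} + N N = - \frac{1}{2} + N^{2}$)
$Y = 6$
$a = -1$ ($a = - 2 \left(- \frac{1}{2} + \left(-1\right)^{2}\right) = - 2 \left(- \frac{1}{2} + 1\right) = \left(-2\right) \frac{1}{2} = -1$)
$k{\left(w,x \right)} = w - 19 x$ ($k{\left(w,x \right)} = \left(- 3 \cdot 6 x + w\right) - x = \left(- 18 x + w\right) - x = \left(w - 18 x\right) - x = w - 19 x$)
$75 k{\left(a,9 \right)} \left(-71\right) = 75 \left(-1 - 171\right) \left(-71\right) = 75 \left(-172\right) \left(-71\right) = \left(-12900\right) \left(-71\right) = 915900$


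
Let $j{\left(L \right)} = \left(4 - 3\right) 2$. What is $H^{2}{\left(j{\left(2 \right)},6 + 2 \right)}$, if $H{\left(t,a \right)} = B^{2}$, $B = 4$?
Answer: $256$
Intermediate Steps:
$j{\left(L \right)} = 2$ ($j{\left(L \right)} = \left(4 - 3\right) 2 = 1 \cdot 2 = 2$)
$H{\left(t,a \right)} = 16$ ($H{\left(t,a \right)} = 4^{2} = 16$)
$H^{2}{\left(j{\left(2 \right)},6 + 2 \right)} = 16^{2} = 256$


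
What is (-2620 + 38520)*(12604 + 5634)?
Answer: 654744200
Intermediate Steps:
(-2620 + 38520)*(12604 + 5634) = 35900*18238 = 654744200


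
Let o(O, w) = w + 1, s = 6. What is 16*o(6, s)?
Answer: 112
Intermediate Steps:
o(O, w) = 1 + w
16*o(6, s) = 16*(1 + 6) = 16*7 = 112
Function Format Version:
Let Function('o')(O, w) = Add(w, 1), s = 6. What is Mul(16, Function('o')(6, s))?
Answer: 112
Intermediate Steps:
Function('o')(O, w) = Add(1, w)
Mul(16, Function('o')(6, s)) = Mul(16, Add(1, 6)) = Mul(16, 7) = 112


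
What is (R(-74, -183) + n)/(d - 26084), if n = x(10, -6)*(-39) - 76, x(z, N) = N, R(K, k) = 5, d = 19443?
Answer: -163/6641 ≈ -0.024545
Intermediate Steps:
n = 158 (n = -6*(-39) - 76 = 234 - 76 = 158)
(R(-74, -183) + n)/(d - 26084) = (5 + 158)/(19443 - 26084) = 163/(-6641) = 163*(-1/6641) = -163/6641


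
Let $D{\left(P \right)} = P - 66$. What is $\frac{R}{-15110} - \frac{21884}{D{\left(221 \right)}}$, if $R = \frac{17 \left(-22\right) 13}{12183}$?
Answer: $- \frac{12995220101}{92042565} \approx -141.19$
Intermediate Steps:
$D{\left(P \right)} = -66 + P$
$R = - \frac{4862}{12183}$ ($R = \left(-374\right) 13 \cdot \frac{1}{12183} = \left(-4862\right) \frac{1}{12183} = - \frac{4862}{12183} \approx -0.39908$)
$\frac{R}{-15110} - \frac{21884}{D{\left(221 \right)}} = - \frac{4862}{12183 \left(-15110\right)} - \frac{21884}{-66 + 221} = \left(- \frac{4862}{12183}\right) \left(- \frac{1}{15110}\right) - \frac{21884}{155} = \frac{2431}{92042565} - \frac{21884}{155} = - \frac{12995220101}{92042565}$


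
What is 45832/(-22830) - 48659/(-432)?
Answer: 181847591/1643760 ≈ 110.63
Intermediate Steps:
45832/(-22830) - 48659/(-432) = 45832*(-1/22830) - 48659*(-1/432) = -22916/11415 + 48659/432 = 181847591/1643760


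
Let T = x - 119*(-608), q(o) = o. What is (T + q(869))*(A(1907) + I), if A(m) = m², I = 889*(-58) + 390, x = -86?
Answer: 262223860395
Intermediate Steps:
I = -51172 (I = -51562 + 390 = -51172)
T = 72266 (T = -86 - 119*(-608) = -86 + 72352 = 72266)
(T + q(869))*(A(1907) + I) = (72266 + 869)*(1907² - 51172) = 73135*(3636649 - 51172) = 73135*3585477 = 262223860395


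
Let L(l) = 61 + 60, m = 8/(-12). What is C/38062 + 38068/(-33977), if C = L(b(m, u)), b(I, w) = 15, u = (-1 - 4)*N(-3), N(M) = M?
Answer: -1444832999/1293232574 ≈ -1.1172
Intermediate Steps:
m = -⅔ (m = 8*(-1/12) = -⅔ ≈ -0.66667)
u = 15 (u = (-1 - 4)*(-3) = -5*(-3) = 15)
L(l) = 121
C = 121
C/38062 + 38068/(-33977) = 121/38062 + 38068/(-33977) = 121*(1/38062) + 38068*(-1/33977) = 121/38062 - 38068/33977 = -1444832999/1293232574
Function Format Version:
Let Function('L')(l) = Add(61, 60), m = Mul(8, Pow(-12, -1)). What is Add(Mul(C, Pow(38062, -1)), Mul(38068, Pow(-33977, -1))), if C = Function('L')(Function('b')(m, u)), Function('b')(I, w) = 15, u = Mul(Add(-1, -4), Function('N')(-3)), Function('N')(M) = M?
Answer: Rational(-1444832999, 1293232574) ≈ -1.1172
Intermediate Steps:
m = Rational(-2, 3) (m = Mul(8, Rational(-1, 12)) = Rational(-2, 3) ≈ -0.66667)
u = 15 (u = Mul(Add(-1, -4), -3) = Mul(-5, -3) = 15)
Function('L')(l) = 121
C = 121
Add(Mul(C, Pow(38062, -1)), Mul(38068, Pow(-33977, -1))) = Add(Mul(121, Pow(38062, -1)), Mul(38068, Pow(-33977, -1))) = Add(Mul(121, Rational(1, 38062)), Mul(38068, Rational(-1, 33977))) = Add(Rational(121, 38062), Rational(-38068, 33977)) = Rational(-1444832999, 1293232574)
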